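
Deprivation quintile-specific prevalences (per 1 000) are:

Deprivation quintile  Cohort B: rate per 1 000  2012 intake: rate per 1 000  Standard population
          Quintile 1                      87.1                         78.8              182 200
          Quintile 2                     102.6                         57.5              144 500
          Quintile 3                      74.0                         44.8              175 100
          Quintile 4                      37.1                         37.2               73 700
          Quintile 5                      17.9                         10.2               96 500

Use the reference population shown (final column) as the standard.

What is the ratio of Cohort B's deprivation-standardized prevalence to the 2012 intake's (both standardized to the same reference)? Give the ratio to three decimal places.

Standard total = 672 000; weights = 0.2711, 0.2150, 0.2606, 0.1097, 0.1436.
Cohort B: 0.2711×87.1 + 0.2150×102.6 + 0.2606×74.0 + 0.1097×37.1 + 0.1436×17.9 = 71.5987 per 1 000.
The 2012 intake: 0.2711×78.8 + 0.2150×57.5 + 0.2606×44.8 + 0.1097×37.2 + 0.1436×10.2 = 50.9472 per 1 000.
Ratio = 71.5987 ÷ 50.9472 = 1.40535.

1.405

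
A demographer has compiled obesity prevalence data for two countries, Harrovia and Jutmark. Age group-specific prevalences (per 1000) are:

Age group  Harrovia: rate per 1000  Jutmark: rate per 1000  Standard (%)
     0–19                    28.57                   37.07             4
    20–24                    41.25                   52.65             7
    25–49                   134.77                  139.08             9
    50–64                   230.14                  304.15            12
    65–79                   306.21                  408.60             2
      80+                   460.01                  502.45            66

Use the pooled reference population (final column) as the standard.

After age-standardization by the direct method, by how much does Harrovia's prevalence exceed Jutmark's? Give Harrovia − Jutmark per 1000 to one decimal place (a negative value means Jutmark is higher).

-40.5

Standard weights: 0.04, 0.07, 0.09, 0.12, 0.02, 0.66.
Harrovia: 0.0400×28.57 + 0.0700×41.25 + 0.0900×134.77 + 0.1200×230.14 + 0.0200×306.21 + 0.6600×460.01 = 353.5072 per 1000.
Jutmark: 0.0400×37.07 + 0.0700×52.65 + 0.0900×139.08 + 0.1200×304.15 + 0.0200×408.60 + 0.6600×502.45 = 393.9725 per 1000.
Difference = 353.5072 − 393.9725 = -40.4653.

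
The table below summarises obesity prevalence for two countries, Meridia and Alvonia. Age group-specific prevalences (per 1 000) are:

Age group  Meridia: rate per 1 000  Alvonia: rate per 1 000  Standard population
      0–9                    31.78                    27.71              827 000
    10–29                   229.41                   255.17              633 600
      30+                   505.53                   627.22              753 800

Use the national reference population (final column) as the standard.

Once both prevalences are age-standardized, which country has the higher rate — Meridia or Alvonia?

Alvonia

Standard total = 2 214 400; weights = 0.3735, 0.2861, 0.3404.
Meridia: 0.3735×31.78 + 0.2861×229.41 + 0.3404×505.53 = 249.5957 per 1 000.
Alvonia: 0.3735×27.71 + 0.2861×255.17 + 0.3404×627.22 = 296.8706 per 1 000.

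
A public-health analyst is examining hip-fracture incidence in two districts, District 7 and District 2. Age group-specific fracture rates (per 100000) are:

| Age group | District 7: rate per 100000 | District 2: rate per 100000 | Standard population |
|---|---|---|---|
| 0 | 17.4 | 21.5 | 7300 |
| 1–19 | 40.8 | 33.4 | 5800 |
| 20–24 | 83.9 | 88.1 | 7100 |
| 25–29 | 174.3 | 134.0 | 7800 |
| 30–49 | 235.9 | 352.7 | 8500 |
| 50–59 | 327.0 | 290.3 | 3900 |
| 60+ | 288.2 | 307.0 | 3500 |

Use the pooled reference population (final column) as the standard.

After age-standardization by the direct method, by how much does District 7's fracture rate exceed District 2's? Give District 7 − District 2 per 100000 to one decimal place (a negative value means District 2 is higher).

Standard total = 43900; weights = 0.1663, 0.1321, 0.1617, 0.1777, 0.1936, 0.0888, 0.0797.
District 7: 0.1663×17.4 + 0.1321×40.8 + 0.1617×83.9 + 0.1777×174.3 + 0.1936×235.9 + 0.0888×327.0 + 0.0797×288.2 = 150.5248 per 100000.
District 2: 0.1663×21.5 + 0.1321×33.4 + 0.1617×88.1 + 0.1777×134.0 + 0.1936×352.7 + 0.0888×290.3 + 0.0797×307.0 = 164.6014 per 100000.
Difference = 150.5248 − 164.6014 = -14.0765.

-14.1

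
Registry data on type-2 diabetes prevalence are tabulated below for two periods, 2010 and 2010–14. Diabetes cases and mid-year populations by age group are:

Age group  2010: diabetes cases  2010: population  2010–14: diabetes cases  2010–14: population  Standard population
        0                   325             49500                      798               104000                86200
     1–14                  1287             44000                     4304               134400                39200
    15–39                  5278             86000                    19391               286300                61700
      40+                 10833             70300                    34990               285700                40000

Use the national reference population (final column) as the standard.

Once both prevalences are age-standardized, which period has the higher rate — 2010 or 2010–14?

Age-specific rates per 1000 for 2010: 6.566, 29.250, 61.372, 154.097.
For 2010–14: 7.673, 32.024, 67.730, 122.471.
Standard total = 227100; weights = 0.3796, 0.1726, 0.2717, 0.1761.
2010: 0.3796×6.566 + 0.1726×29.250 + 0.2717×61.372 + 0.1761×154.097 = 51.3566 per 1000.
2010–14: 0.3796×7.673 + 0.1726×32.024 + 0.2717×67.730 + 0.1761×122.471 = 48.4127 per 1000.
The crude rates (70.95 vs 73.40) would put 2010–14 higher, but that reflects its age composition; once standardized to a common age structure, 2010 has the higher underlying rate.

2010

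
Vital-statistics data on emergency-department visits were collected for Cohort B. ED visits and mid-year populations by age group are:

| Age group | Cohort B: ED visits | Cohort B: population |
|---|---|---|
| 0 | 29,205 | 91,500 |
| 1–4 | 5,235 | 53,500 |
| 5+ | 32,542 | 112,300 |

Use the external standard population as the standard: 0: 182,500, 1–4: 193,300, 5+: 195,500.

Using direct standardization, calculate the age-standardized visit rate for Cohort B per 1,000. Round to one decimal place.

Age-specific rates per 1,000 for Cohort B: 319.180, 97.850, 289.777.
Standard total = 571,300; weights = 0.3194, 0.3384, 0.3422.
Standardized rate: 0.3194×319.180 + 0.3384×97.850 + 0.3422×289.777 = 234.2314 per 1,000.

234.2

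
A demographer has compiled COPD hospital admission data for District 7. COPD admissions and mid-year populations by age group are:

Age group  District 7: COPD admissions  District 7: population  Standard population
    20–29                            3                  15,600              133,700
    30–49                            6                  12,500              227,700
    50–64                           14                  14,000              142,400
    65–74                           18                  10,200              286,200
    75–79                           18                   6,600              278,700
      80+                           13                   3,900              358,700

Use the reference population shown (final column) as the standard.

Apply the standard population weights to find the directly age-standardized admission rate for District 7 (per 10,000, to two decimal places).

19.18

Age-specific rates per 10,000 for District 7: 1.92, 4.80, 10.00, 17.65, 27.27, 33.33.
Standard total = 1,427,400; weights = 0.0937, 0.1595, 0.0998, 0.2005, 0.1953, 0.2513.
Standardized rate: 0.0937×1.92 + 0.1595×4.80 + 0.0998×10.00 + 0.2005×17.65 + 0.1953×27.27 + 0.2513×33.33 = 19.1833 per 10,000.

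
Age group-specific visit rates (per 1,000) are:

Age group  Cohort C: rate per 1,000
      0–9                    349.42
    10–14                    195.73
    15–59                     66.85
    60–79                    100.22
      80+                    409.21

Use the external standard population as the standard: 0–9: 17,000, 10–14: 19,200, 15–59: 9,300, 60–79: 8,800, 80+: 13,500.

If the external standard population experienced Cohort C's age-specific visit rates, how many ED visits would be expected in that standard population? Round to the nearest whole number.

16726

Expected ED visits = Σ (standard pop × age-specific rate ÷ 1,000)
= 17,000×349.42/1,000 + 19,200×195.73/1,000 + 9,300×66.85/1,000 + 8,800×100.22/1,000 + 13,500×409.21/1,000
= 5940.14 + 3758.02 + 621.71 + 881.94 + 5524.34 = 16726.13.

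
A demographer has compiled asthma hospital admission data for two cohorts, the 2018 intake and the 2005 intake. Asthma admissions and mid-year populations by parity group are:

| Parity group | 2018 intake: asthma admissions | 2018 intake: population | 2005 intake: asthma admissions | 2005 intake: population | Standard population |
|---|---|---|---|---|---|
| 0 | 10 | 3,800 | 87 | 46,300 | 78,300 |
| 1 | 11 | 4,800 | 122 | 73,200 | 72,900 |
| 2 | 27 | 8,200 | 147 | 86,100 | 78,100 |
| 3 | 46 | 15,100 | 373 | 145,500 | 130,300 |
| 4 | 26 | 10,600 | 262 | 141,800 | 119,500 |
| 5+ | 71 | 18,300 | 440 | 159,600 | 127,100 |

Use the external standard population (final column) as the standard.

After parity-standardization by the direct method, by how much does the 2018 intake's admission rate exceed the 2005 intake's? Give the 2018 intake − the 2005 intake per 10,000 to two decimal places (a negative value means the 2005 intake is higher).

Parity-specific rates per 10,000 for the 2018 intake: 26.32, 22.92, 32.93, 30.46, 24.53, 38.80.
For the 2005 intake: 18.79, 16.67, 17.07, 25.64, 18.48, 27.57.
Standard total = 606,200; weights = 0.1292, 0.1203, 0.1288, 0.2149, 0.1971, 0.2097.
The 2018 intake: 0.1292×26.32 + 0.1203×22.92 + 0.1288×32.93 + 0.2149×30.46 + 0.1971×24.53 + 0.2097×38.80 = 29.9150 per 10,000.
The 2005 intake: 0.1292×18.79 + 0.1203×16.67 + 0.1288×17.07 + 0.2149×25.64 + 0.1971×18.48 + 0.2097×27.57 = 21.5639 per 10,000.
Difference = 29.9150 − 21.5639 = 8.3511.

8.35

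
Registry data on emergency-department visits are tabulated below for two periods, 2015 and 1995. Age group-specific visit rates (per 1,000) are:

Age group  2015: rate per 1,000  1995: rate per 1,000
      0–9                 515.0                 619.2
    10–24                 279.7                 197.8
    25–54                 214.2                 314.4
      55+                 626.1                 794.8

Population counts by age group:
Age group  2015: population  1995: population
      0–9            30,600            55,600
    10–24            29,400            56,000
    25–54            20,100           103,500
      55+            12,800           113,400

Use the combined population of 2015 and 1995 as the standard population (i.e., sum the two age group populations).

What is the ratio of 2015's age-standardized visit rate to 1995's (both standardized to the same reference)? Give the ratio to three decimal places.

Combined standard total = 421,400; weights = 0.2046, 0.2027, 0.2933, 0.2995.
2015: 0.2046×515.0 + 0.2027×279.7 + 0.2933×214.2 + 0.2995×626.1 = 412.3596 per 1,000.
1995: 0.2046×619.2 + 0.2027×197.8 + 0.2933×314.4 + 0.2995×794.8 = 496.9880 per 1,000.
Ratio = 412.3596 ÷ 496.9880 = 0.82972.

0.830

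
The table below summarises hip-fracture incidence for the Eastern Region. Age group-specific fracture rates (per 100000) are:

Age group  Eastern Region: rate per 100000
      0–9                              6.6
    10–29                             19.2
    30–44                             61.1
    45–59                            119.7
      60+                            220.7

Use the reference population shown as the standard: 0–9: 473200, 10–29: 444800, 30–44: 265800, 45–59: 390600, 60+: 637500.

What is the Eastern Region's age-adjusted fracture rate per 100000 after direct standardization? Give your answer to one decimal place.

97.4

Standard total = 2211900; weights = 0.2139, 0.2011, 0.1202, 0.1766, 0.2882.
Standardized rate: 0.2139×6.6 + 0.2011×19.2 + 0.1202×61.1 + 0.1766×119.7 + 0.2882×220.7 = 97.3619 per 100000.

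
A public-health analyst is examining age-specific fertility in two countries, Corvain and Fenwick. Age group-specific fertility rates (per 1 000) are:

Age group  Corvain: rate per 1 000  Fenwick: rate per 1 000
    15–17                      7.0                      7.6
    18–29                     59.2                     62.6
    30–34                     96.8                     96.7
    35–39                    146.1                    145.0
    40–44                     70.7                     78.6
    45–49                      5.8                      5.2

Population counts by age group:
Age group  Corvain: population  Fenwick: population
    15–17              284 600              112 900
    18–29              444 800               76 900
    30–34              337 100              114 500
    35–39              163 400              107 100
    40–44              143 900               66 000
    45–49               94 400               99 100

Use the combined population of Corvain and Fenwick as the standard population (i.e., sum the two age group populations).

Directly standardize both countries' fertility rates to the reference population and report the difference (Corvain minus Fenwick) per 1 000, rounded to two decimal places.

Combined standard total = 2 044 700; weights = 0.1944, 0.2551, 0.2209, 0.1323, 0.1027, 0.0946.
Corvain: 0.1944×7.0 + 0.2551×59.2 + 0.2209×96.8 + 0.1323×146.1 + 0.1027×70.7 + 0.0946×5.8 = 64.9799 per 1 000.
Fenwick: 0.1944×7.6 + 0.2551×62.6 + 0.2209×96.7 + 0.1323×145.0 + 0.1027×78.6 + 0.0946×5.2 = 66.5506 per 1 000.
Difference = 64.9799 − 66.5506 = -1.5707.

-1.57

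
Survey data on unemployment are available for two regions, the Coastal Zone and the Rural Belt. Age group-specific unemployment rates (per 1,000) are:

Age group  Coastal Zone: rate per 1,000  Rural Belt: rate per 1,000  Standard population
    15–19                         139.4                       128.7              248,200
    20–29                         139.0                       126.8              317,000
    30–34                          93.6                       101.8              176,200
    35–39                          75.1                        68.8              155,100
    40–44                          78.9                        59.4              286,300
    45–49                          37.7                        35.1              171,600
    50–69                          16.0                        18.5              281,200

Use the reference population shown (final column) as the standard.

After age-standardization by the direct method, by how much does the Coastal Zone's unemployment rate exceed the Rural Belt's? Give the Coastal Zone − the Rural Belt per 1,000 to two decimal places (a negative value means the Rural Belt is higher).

Standard total = 1,635,600; weights = 0.1517, 0.1938, 0.1077, 0.0948, 0.1750, 0.1049, 0.1719.
The Coastal Zone: 0.1517×139.4 + 0.1938×139.0 + 0.1077×93.6 + 0.0948×75.1 + 0.1750×78.9 + 0.1049×37.7 + 0.1719×16.0 = 85.8156 per 1,000.
The Rural Belt: 0.1517×128.7 + 0.1938×126.8 + 0.1077×101.8 + 0.0948×68.8 + 0.1750×59.4 + 0.1049×35.1 + 0.1719×18.5 = 78.8570 per 1,000.
Difference = 85.8156 − 78.8570 = 6.9586.

6.96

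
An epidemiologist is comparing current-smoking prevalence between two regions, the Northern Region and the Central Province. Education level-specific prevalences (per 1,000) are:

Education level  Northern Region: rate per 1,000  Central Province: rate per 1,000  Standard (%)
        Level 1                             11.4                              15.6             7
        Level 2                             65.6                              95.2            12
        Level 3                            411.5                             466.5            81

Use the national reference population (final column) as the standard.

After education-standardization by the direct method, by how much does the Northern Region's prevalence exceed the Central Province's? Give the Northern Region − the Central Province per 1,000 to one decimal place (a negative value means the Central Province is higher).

-48.4

Standard weights: 0.07, 0.12, 0.81.
The Northern Region: 0.0700×11.4 + 0.1200×65.6 + 0.8100×411.5 = 341.9850 per 1,000.
The Central Province: 0.0700×15.6 + 0.1200×95.2 + 0.8100×466.5 = 390.3810 per 1,000.
Difference = 341.9850 − 390.3810 = -48.3960.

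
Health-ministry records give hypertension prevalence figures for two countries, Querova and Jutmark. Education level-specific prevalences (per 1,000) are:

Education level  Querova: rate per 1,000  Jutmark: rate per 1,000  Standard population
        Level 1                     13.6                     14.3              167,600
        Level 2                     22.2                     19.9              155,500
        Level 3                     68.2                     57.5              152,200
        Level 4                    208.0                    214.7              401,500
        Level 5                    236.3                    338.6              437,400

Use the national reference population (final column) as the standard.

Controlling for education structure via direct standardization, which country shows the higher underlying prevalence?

Standard total = 1,314,200; weights = 0.1275, 0.1183, 0.1158, 0.3055, 0.3328.
Querova: 0.1275×13.6 + 0.1183×22.2 + 0.1158×68.2 + 0.3055×208.0 + 0.3328×236.3 = 154.4522 per 1,000.
Jutmark: 0.1275×14.3 + 0.1183×19.9 + 0.1158×57.5 + 0.3055×214.7 + 0.3328×338.6 = 189.1252 per 1,000.

Jutmark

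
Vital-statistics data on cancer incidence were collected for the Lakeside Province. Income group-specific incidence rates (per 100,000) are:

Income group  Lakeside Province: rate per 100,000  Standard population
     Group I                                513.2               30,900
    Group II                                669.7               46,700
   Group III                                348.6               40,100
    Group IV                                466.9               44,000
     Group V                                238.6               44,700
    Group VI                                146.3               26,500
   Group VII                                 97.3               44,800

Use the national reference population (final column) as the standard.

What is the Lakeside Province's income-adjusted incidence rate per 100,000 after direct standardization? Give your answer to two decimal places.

Standard total = 277,700; weights = 0.1113, 0.1682, 0.1444, 0.1584, 0.1610, 0.0954, 0.1613.
Standardized rate: 0.1113×513.2 + 0.1682×669.7 + 0.1444×348.6 + 0.1584×466.9 + 0.1610×238.6 + 0.0954×146.3 + 0.1613×97.3 = 362.1057 per 100,000.

362.11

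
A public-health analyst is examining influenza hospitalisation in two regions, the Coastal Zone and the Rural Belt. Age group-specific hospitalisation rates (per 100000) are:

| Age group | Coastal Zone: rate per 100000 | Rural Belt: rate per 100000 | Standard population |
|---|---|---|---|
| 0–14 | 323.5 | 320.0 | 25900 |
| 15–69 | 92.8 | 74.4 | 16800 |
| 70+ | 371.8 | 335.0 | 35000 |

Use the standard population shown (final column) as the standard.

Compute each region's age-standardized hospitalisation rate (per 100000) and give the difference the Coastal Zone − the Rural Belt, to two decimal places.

Standard total = 77700; weights = 0.3333, 0.2162, 0.4505.
The Coastal Zone: 0.3333×323.5 + 0.2162×92.8 + 0.4505×371.8 = 295.3757 per 100000.
The Rural Belt: 0.3333×320.0 + 0.2162×74.4 + 0.4505×335.0 = 273.6541 per 100000.
Difference = 295.3757 − 273.6541 = 21.7216.

21.72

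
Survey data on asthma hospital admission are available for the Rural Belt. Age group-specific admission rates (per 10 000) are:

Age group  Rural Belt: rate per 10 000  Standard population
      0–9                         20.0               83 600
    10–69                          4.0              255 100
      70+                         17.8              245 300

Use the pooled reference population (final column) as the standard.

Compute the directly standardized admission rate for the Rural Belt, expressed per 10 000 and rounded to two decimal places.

Standard total = 584 000; weights = 0.1432, 0.4368, 0.4200.
Standardized rate: 0.1432×20.0 + 0.4368×4.0 + 0.4200×17.8 = 12.0869 per 10 000.

12.09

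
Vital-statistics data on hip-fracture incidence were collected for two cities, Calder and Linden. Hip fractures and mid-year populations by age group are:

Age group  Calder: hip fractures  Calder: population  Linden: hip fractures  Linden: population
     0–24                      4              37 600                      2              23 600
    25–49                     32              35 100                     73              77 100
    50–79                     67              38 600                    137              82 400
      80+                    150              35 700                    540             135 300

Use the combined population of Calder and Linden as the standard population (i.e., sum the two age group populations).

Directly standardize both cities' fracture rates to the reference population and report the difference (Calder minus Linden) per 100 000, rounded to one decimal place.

9.1

Age-specific rates per 100 000 for Calder: 10.64, 91.17, 173.58, 420.17.
For Linden: 8.47, 94.68, 166.26, 399.11.
Combined standard total = 465 400; weights = 0.1315, 0.2411, 0.2600, 0.3674.
Calder: 0.1315×10.64 + 0.2411×91.17 + 0.2600×173.58 + 0.3674×420.17 = 222.8867 per 100 000.
Linden: 0.1315×8.47 + 0.2411×94.68 + 0.2600×166.26 + 0.3674×399.11 = 213.8119 per 100 000.
Difference = 222.8867 − 213.8119 = 9.0748.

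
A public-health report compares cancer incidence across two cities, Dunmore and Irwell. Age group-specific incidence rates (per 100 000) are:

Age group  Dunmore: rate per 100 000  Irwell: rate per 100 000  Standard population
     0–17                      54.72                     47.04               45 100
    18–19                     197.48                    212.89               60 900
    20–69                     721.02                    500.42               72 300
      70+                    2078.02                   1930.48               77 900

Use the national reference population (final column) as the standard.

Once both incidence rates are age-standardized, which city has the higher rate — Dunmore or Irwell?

Dunmore

Standard total = 256 200; weights = 0.1760, 0.2377, 0.2822, 0.3041.
Dunmore: 0.1760×54.72 + 0.2377×197.48 + 0.2822×721.02 + 0.3041×2078.02 = 891.8888 per 100 000.
Irwell: 0.1760×47.04 + 0.2377×212.89 + 0.2822×500.42 + 0.3041×1930.48 = 787.0853 per 100 000.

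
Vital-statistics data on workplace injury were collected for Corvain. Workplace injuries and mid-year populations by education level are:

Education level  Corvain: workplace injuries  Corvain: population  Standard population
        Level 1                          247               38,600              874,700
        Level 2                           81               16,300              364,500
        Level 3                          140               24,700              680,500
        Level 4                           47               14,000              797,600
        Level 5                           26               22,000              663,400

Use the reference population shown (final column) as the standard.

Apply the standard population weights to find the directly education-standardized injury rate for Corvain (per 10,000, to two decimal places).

Education-specific rates per 10,000 for Corvain: 63.99, 49.69, 56.68, 33.57, 11.82.
Standard total = 3,380,700; weights = 0.2587, 0.1078, 0.2013, 0.2359, 0.1962.
Standardized rate: 0.2587×63.99 + 0.1078×49.69 + 0.2013×56.68 + 0.2359×33.57 + 0.1962×11.82 = 43.5627 per 10,000.

43.56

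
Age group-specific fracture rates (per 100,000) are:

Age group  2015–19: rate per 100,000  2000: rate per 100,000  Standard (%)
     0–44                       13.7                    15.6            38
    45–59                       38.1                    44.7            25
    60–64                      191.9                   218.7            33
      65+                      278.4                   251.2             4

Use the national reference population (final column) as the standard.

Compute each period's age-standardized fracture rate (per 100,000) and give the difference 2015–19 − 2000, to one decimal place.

-10.1

Standard weights: 0.38, 0.25, 0.33, 0.04.
2015–19: 0.3800×13.7 + 0.2500×38.1 + 0.3300×191.9 + 0.0400×278.4 = 89.1940 per 100,000.
2000: 0.3800×15.6 + 0.2500×44.7 + 0.3300×218.7 + 0.0400×251.2 = 99.3220 per 100,000.
Difference = 89.1940 − 99.3220 = -10.1280.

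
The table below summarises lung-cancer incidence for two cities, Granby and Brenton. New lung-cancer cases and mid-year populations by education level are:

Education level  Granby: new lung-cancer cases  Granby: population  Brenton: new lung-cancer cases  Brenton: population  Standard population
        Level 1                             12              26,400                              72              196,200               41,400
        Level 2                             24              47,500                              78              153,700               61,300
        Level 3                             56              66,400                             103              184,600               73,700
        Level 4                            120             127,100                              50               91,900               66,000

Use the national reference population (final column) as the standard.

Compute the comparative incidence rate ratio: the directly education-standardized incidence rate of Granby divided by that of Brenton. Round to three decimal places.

Education-specific rates per 100,000 for Granby: 45.45, 50.53, 84.34, 94.41.
For Brenton: 36.70, 50.75, 55.80, 54.41.
Standard total = 242,400; weights = 0.1708, 0.2529, 0.3040, 0.2723.
Granby: 0.1708×45.45 + 0.2529×50.53 + 0.3040×84.34 + 0.2723×94.41 = 71.8897 per 100,000.
Brenton: 0.1708×36.70 + 0.2529×50.75 + 0.3040×55.80 + 0.2723×54.41 = 50.8795 per 100,000.
Ratio = 71.8897 ÷ 50.8795 = 1.41294.

1.413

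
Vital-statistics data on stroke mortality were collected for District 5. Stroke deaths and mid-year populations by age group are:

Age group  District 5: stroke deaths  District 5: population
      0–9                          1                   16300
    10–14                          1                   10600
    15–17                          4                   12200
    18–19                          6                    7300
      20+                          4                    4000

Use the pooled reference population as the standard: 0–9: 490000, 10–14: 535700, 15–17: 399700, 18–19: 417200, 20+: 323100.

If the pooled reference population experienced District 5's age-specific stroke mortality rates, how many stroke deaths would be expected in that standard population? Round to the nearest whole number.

Age-specific rates per 100000 for District 5: 6.13, 9.43, 32.79, 82.19, 100.00.
Expected stroke deaths = Σ (standard pop × age-specific rate ÷ 100000)
= 490000×6.13/100000 + 535700×9.43/100000 + 399700×32.79/100000 + 417200×82.19/100000 + 323100×100.00/100000
= 30.06 + 50.54 + 131.05 + 342.90 + 323.10 = 877.65.

878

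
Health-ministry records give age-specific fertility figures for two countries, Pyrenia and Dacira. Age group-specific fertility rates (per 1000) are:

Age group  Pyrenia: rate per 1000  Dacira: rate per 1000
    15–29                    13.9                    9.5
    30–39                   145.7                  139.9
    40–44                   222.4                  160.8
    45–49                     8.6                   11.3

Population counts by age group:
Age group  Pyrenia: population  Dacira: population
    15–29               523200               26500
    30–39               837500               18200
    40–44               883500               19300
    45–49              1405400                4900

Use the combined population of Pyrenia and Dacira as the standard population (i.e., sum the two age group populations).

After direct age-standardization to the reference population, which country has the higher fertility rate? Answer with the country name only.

Combined standard total = 3718500; weights = 0.1478, 0.2301, 0.2428, 0.3793.
Pyrenia: 0.1478×13.9 + 0.2301×145.7 + 0.2428×222.4 + 0.3793×8.6 = 92.8406 per 1000.
Dacira: 0.1478×9.5 + 0.2301×139.9 + 0.2428×160.8 + 0.3793×11.3 = 76.9238 per 1000.

Pyrenia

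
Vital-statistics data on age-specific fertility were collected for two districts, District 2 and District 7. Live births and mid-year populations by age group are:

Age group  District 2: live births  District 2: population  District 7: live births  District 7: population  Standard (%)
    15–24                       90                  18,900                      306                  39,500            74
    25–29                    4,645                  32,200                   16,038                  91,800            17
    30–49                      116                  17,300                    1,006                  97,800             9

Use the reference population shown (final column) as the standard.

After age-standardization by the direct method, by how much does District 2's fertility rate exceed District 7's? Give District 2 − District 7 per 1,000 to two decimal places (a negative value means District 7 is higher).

Age-specific rates per 1,000 for District 2: 4.762, 144.255, 6.705.
For District 7: 7.747, 174.706, 10.286.
Standard weights: 0.74, 0.17, 0.09.
District 2: 0.7400×4.762 + 0.1700×144.255 + 0.0900×6.705 = 28.6506 per 1,000.
District 7: 0.7400×7.747 + 0.1700×174.706 + 0.0900×10.286 = 36.3584 per 1,000.
Difference = 28.6506 − 36.3584 = -7.7079.

-7.71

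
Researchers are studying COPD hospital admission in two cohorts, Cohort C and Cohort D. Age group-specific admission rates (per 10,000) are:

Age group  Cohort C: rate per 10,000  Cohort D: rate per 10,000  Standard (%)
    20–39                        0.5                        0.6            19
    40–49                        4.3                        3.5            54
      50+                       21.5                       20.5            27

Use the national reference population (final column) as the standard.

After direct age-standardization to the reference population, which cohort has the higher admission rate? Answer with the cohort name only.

Standard weights: 0.19, 0.54, 0.27.
Cohort C: 0.1900×0.5 + 0.5400×4.3 + 0.2700×21.5 = 8.2220 per 10,000.
Cohort D: 0.1900×0.6 + 0.5400×3.5 + 0.2700×20.5 = 7.5390 per 10,000.

Cohort C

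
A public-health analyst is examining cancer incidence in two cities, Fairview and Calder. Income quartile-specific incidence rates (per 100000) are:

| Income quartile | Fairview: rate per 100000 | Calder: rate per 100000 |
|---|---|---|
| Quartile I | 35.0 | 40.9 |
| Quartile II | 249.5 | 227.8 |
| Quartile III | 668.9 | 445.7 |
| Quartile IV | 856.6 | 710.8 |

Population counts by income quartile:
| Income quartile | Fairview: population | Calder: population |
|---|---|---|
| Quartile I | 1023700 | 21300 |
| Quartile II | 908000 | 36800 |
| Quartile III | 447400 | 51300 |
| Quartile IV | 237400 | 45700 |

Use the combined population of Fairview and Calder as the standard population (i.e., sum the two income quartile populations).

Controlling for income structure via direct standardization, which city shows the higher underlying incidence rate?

Combined standard total = 2771600; weights = 0.3770, 0.3409, 0.1799, 0.1021.
Fairview: 0.3770×35.0 + 0.3409×249.5 + 0.1799×668.9 + 0.1021×856.6 = 306.0999 per 100000.
Calder: 0.3770×40.9 + 0.3409×227.8 + 0.1799×445.7 + 0.1021×710.8 = 245.8739 per 100000.
The crude rates (292.37 vs 416.52) would put Calder higher, but that reflects its income composition; once standardized to a common income structure, Fairview has the higher underlying rate.

Fairview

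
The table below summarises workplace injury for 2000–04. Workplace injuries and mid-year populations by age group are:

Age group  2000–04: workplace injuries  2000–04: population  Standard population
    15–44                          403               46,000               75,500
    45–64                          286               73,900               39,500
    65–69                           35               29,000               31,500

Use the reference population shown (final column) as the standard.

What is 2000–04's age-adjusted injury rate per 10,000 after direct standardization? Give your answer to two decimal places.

58.18

Age-specific rates per 10,000 for 2000–04: 87.61, 38.70, 12.07.
Standard total = 146,500; weights = 0.5154, 0.2696, 0.2150.
Standardized rate: 0.5154×87.61 + 0.2696×38.70 + 0.2150×12.07 = 58.1796 per 10,000.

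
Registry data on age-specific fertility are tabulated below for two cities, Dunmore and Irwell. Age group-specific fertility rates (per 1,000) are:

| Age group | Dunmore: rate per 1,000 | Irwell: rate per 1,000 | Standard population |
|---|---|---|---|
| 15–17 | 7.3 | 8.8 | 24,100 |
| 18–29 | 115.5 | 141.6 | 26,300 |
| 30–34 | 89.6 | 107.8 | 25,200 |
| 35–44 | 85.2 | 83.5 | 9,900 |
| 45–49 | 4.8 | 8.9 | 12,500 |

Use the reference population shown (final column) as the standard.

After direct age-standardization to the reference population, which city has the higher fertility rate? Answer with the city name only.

Irwell

Standard total = 98,000; weights = 0.2459, 0.2684, 0.2571, 0.1010, 0.1276.
Dunmore: 0.2459×7.3 + 0.2684×115.5 + 0.2571×89.6 + 0.1010×85.2 + 0.1276×4.8 = 65.0508 per 1,000.
Irwell: 0.2459×8.8 + 0.2684×141.6 + 0.2571×107.8 + 0.1010×83.5 + 0.1276×8.9 = 77.4553 per 1,000.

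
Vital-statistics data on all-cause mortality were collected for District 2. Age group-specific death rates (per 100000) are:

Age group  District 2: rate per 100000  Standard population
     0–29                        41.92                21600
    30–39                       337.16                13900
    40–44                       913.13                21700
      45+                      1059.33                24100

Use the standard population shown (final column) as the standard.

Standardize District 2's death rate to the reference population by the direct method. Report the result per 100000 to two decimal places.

626.53

Standard total = 81300; weights = 0.2657, 0.1710, 0.2669, 0.2964.
Standardized rate: 0.2657×41.92 + 0.1710×337.16 + 0.2669×913.13 + 0.2964×1059.33 = 626.5285 per 100000.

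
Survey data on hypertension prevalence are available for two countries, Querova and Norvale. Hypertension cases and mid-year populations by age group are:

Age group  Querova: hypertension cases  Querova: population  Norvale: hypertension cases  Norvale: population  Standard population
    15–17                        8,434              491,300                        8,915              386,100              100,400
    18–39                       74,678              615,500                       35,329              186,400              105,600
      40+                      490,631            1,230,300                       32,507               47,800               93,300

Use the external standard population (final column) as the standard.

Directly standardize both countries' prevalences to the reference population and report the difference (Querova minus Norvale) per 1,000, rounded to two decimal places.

-113.73

Age-specific rates per 1,000 for Querova: 17.167, 121.329, 398.790.
For Norvale: 23.090, 189.533, 680.063.
Standard total = 299,300; weights = 0.3354, 0.3528, 0.3117.
Querova: 0.3354×17.167 + 0.3528×121.329 + 0.3117×398.790 = 172.8799 per 1,000.
Norvale: 0.3354×23.090 + 0.3528×189.533 + 0.3117×680.063 = 286.6114 per 1,000.
Difference = 172.8799 − 286.6114 = -113.7315.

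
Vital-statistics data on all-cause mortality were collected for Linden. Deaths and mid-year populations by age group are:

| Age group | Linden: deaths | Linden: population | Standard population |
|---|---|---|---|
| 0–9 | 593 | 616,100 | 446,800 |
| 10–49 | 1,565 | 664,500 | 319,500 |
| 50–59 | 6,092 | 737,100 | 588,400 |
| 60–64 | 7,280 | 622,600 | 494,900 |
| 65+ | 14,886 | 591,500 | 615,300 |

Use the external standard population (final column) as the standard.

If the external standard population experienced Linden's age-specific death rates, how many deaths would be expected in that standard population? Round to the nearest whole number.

Age-specific rates per 100,000 for Linden: 96.25, 235.52, 826.48, 1169.29, 2516.65.
Expected deaths = Σ (standard pop × age-specific rate ÷ 100,000)
= 446,800×96.25/100,000 + 319,500×235.52/100,000 + 588,400×826.48/100,000 + 494,900×1169.29/100,000 + 615,300×2516.65/100,000
= 430.05 + 752.47 + 4863.02 + 5786.82 + 15484.96 = 27317.32.

27317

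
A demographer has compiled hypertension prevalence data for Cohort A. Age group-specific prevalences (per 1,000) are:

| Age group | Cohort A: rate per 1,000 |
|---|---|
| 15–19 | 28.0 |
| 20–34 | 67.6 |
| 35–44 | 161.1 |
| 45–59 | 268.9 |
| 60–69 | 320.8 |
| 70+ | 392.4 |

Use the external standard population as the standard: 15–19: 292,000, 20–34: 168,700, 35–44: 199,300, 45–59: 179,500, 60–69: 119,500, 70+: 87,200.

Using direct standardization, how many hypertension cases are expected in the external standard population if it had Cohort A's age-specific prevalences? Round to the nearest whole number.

Expected hypertension cases = Σ (standard pop × age-specific rate ÷ 1,000)
= 292,000×28.0/1,000 + 168,700×67.6/1,000 + 199,300×161.1/1,000 + 179,500×268.9/1,000 + 119,500×320.8/1,000 + 87,200×392.4/1,000
= 8176.00 + 11404.12 + 32107.23 + 48267.55 + 38335.60 + 34217.28 = 172507.78.

172508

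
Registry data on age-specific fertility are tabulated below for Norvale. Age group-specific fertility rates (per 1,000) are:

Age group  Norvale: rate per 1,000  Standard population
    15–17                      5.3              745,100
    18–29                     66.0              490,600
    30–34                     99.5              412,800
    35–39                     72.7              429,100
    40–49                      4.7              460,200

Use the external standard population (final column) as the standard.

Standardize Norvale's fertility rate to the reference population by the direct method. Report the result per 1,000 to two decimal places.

43.64

Standard total = 2,537,800; weights = 0.2936, 0.1933, 0.1627, 0.1691, 0.1813.
Standardized rate: 0.2936×5.3 + 0.1933×66.0 + 0.1627×99.5 + 0.1691×72.7 + 0.1813×4.7 = 43.6444 per 1,000.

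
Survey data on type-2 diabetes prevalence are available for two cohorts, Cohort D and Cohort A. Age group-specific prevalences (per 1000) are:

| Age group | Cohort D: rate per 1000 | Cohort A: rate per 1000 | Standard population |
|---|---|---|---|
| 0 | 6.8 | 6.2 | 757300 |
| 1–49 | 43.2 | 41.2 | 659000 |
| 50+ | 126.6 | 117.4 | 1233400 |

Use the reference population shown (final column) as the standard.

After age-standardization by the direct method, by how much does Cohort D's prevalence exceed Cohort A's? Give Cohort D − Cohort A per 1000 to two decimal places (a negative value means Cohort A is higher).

Standard total = 2649700; weights = 0.2858, 0.2487, 0.4655.
Cohort D: 0.2858×6.8 + 0.2487×43.2 + 0.4655×126.6 = 71.6183 per 1000.
Cohort A: 0.2858×6.2 + 0.2487×41.2 + 0.4655×117.4 = 66.6669 per 1000.
Difference = 71.6183 − 66.6669 = 4.9514.

4.95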